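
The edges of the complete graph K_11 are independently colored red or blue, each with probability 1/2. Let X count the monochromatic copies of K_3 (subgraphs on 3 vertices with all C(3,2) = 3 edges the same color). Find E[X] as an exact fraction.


Let X = Σ_S X_S over the C(11, 3) = 165 subsets S of size 3, where X_S = 1 if the K_3 on S is monochromatic.
For a fixed S, the K_3 on S has C(3, 2) = 3 edges. P[all 3 edges red] = (1/2)^3, and likewise for blue, so P[monochromatic] = 2·(1/2)^3 = 2^{1 − 3} = 1/4.
By linearity of expectation: E[X] = C(11, 3) · 2^{1 − 3} = 165 · 1/4 = 165/4.
Numerically: E[X] ≈ 41.250.

E[X] = C(11,3)·2^(1−C(3,2)) = 165/4 ≈ 41.250.


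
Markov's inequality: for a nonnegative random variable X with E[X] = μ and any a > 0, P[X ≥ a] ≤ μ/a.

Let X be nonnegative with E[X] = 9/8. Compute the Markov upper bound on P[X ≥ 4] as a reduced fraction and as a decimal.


μ = E[X] = 9/8, a = 4.
Markov: P[X ≥ 4] ≤ μ/a = (9/8)/4 = 9/32.
Numerically: ≈ 0.281.
(Since a = 4 > μ = 1.125, the bound 9/32 is < 1 and informative.)

P[X ≥ 4] ≤ 9/32 ≈ 0.281.


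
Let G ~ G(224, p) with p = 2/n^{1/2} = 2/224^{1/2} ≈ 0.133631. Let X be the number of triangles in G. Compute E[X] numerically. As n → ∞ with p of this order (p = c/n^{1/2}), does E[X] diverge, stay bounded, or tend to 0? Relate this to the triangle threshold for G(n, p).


Number of potential triangles: C(224, 3) = 1848224.
Each occurs with probability p³ ≈ (0.133631)³ ≈ 2.38626109e-03.
By linearity: E[X] = C(224, 3)·p³ ≈ 1848224 · 2.38626109e-03 ≈ 4410.345014.
Since α = 1/2 < 1, p = c/n^{1/2} ≫ 1/n is above the triangle threshold p ~ 1/n. Asymptotically E[X] ~ (c³/6)·n^{3(1−α)} = (2³/6)·n^{1.5} → ∞; triangles are abundant w.h.p.

E[X] ≈ 4410.345014; in regime p = Θ(1/n^{1/2}) E[X] diverges (above the triangle threshold p ~ 1/n).


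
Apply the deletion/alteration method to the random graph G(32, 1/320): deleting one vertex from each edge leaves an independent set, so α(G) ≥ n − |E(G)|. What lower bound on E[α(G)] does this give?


E[|E(G)|] = C(32, 2)·p = 496 · (1/320) = 31/20.
E[α(G)] ≥ n − E[|E(G)|] = 32 − 31/20 = 609/20.
Numerically: ≈ 30.450.
(This is only a lower bound; the true E[α(G)] may be larger.)

E[α(G)] ≥ 609/20 ≈ 30.450.


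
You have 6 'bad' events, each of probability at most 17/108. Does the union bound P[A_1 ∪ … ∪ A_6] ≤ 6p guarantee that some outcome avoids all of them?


Union bound: P[∪_{i=1}^{6} A_i] ≤ Σ_i P[A_i] ≤ 6·p = 6·(17/108) = 17/18.
Numerically: 17/18 ≈ 0.944.
Is 17/18 < 1? YES.
Since P[∪ A_i] ≤ 17/18 < 1, the complement has P[∩ A_i^c] ≥ 1 − 17/18 = 1/18 > 0, so some outcome avoids every A_i.

6·p = 17/18 ≈ 0.944; existence CERTIFIED by the union bound.


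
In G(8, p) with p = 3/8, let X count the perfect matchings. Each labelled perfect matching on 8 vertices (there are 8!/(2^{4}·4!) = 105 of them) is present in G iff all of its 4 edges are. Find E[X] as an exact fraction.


K_8 has 8!/(2^{4}·4!) = 105 labelled perfect matchings.
For each such perfect matching H, let X_H = 1 if all 4 edges of H are present in G. Then P[X_H = 1] = p^{4} = (3/8)^{4} = 81/4096.
Summing the indicators: E[X] = Σ_H E[X_H] = 105 · p^{4} = 105 · 81/4096 = 8505/4096.
Numerically: E[X] ≈ 2.08.

E[X] = 105 · (3/8)^{4} = 8505/4096 ≈ 2.08.


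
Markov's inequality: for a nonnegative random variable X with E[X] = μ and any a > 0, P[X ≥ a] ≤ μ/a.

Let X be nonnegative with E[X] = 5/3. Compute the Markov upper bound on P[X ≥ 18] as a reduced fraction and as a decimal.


μ = E[X] = 5/3, a = 18.
Markov: P[X ≥ 18] ≤ μ/a = (5/3)/18 = 5/54.
Numerically: ≈ 0.092593.
(Since a = 18 > μ = 1.666667, the bound 5/54 is < 1 and informative.)

P[X ≥ 18] ≤ 5/54 ≈ 0.092593.


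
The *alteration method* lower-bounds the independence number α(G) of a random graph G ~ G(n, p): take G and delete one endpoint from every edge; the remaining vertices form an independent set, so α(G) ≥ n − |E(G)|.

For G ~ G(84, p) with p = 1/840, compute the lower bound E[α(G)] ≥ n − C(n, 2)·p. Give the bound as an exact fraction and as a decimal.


E[|E(G)|] = C(84, 2)·p = 3486 · (1/840) = 83/20.
E[α(G)] ≥ n − E[|E(G)|] = 84 − 83/20 = 1597/20.
Numerically: ≈ 79.8500.
(This is only a lower bound; the true E[α(G)] may be larger.)

E[α(G)] ≥ 1597/20 ≈ 79.8500.


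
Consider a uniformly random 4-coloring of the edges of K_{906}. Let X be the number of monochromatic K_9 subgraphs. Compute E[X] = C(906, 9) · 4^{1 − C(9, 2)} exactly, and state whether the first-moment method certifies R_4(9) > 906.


E[X] = C(906, 9) · 4^{1 − 36} = 1089130176400609441450 · 4^{−35} = 1089130176400609441450/1180591620717411303424.
As a reduced fraction: E[X] = 544565088200304720725/590295810358705651712 ≈ 0.9225.
Is E[X] < 1? YES.
Since E[X] < 1, there exists a 4-coloring of K_{906} with no monochromatic K_9; hence R_4(9) > 906.

E[X] = 544565088200304720725/590295810358705651712 ≈ 0.9225; E[X] < 1, so R_4(9) > 906.


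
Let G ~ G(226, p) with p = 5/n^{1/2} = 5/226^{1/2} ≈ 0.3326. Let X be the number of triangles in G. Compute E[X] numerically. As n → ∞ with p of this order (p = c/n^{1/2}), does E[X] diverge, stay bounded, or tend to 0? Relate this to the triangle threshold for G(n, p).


Number of potential triangles: C(226, 3) = 1898400.
Each occurs with probability p³ ≈ (0.3326)³ ≈ 3.679149e-02.
By linearity: E[X] = C(226, 3)·p³ ≈ 1898400 · 3.679149e-02 ≈ 69844.9610.
Since α = 1/2 < 1, p = c/n^{1/2} ≫ 1/n is above the triangle threshold p ~ 1/n. Asymptotically E[X] ~ (c³/6)·n^{3(1−α)} = (5³/6)·n^{1.5} → ∞; triangles are abundant w.h.p.

E[X] ≈ 69844.9610; in regime p = Θ(1/n^{1/2}) E[X] diverges (above the triangle threshold p ~ 1/n).


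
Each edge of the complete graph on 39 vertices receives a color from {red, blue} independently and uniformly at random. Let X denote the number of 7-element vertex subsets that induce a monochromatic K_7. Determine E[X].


Let X = Σ_S X_S over the C(39, 7) = 15380937 subsets S of size 7, where X_S = 1 if the K_7 on S is monochromatic.
For a fixed S, the K_7 on S has C(7, 2) = 21 edges. P[all 21 edges red] = (1/2)^21, and likewise for blue, so P[monochromatic] = 2·(1/2)^21 = 2^{1 − 21} = 1/1048576.
Summing: E[X] = C(39, 7) · 2^{1 − 21} = 15380937 · 1/1048576 = 15380937/1048576.
Numerically: E[X] ≈ 14.6684.

E[X] = C(39,7)·2^(1−C(7,2)) = 15380937/1048576 ≈ 14.6684.


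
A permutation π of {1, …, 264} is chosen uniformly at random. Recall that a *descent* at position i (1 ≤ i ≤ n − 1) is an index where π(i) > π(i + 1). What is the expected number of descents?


Write X = Σ X_I over i = 1, …, 263, with X_I the indicator of one descent.
There are 263 indicators.
For each fixed i, the pair (π(i), π(i+1)) is a uniformly random ordered pair of distinct values from {1, …, 264}; by symmetry P[π(i) > π(i+1)] = 1/2.
By linearity: E[X] = 263 · (1/2) = (264 − 1) · (1/2) = 263/2 ≈ 131.500000.

E[X] = 263/2 = 131.500000.


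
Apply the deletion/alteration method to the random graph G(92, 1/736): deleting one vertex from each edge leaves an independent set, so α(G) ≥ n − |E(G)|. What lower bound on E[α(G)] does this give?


E[|E(G)|] = C(92, 2)·p = 4186 · (1/736) = 91/16.
E[α(G)] ≥ n − E[|E(G)|] = 92 − 91/16 = 1381/16.
Numerically: ≈ 86.312500.
(This is only a lower bound; the true E[α(G)] may be larger.)

E[α(G)] ≥ 1381/16 ≈ 86.312500.


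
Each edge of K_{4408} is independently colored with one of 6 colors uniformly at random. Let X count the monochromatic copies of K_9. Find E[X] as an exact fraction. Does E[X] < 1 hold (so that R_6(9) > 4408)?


E[X] = C(4408, 9) · 6^{1 − 36} = 1717362945146264156457459600 · 6^{−35} = 1717362945146264156457459600/1719070799748422591028658176.
As a reduced fraction: E[X] = 35778394690547169926197075/35813974994758803979763712 ≈ 0.999.
Is E[X] < 1? YES.
Since E[X] < 1, there exists a 6-coloring of K_{4408} with no monochromatic K_9; hence R_6(9) > 4408.

E[X] = 35778394690547169926197075/35813974994758803979763712 ≈ 0.999; E[X] < 1, so R_6(9) > 4408.


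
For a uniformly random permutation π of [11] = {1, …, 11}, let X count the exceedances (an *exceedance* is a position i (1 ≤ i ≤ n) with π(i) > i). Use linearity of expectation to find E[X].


Write X = Σ_{i=1}^{11} X_i, where X_i = 1_{π(i) > i}.
For each fixed i, π(i) is uniform over {1, …, 11} (marginal of a uniform permutation), so P[π(i) > i] = (n − i)/n. Summing: Σ_{i=1}^{11} (n − i)/n = (0 + 1 + … + 10)/11 = 11(11 − 1)/(2·11) = (11 − 1)/2.
Hence E[X] = Σ_{i=1}^{11} (11 − i)/11 = 5 ≈ 5.000000.

E[X] = 5 = 5.000000.


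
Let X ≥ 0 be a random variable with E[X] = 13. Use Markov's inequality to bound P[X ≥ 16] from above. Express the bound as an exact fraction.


μ = E[X] = 13, a = 16.
Markov: P[X ≥ 16] ≤ μ/a = (13)/16 = 13/16.
Numerically: ≈ 0.812500.
(Since a = 16 > μ = 13.000000, the bound 13/16 is < 1 and informative.)

P[X ≥ 16] ≤ 13/16 ≈ 0.812500.


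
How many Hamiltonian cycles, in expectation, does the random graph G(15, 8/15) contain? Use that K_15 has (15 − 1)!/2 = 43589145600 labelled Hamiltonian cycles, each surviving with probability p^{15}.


K_15 has (15 − 1)!/2 = 43589145600 labelled Hamiltonian cycles.
For each such Hamiltonian cycle H, let X_H = 1 if all 15 edges of H are present in G. Then P[X_H = 1] = p^{15} = (8/15)^{15} = 35184372088832/437893890380859375.
By linearity: E[X] = Σ_H E[X_H] = 43589145600 · p^{15} = 43589145600 · 35184372088832/437893890380859375 = 252453780711880523776/72081298828125.
Numerically: E[X] ≈ 3.502e+06.

E[X] = 43589145600 · (8/15)^{15} = 252453780711880523776/72081298828125 ≈ 3.502e+06.


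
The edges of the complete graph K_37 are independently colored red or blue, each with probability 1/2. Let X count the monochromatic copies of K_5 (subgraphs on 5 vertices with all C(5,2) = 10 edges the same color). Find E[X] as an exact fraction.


Let X = Σ_S X_S over the C(37, 5) = 435897 subsets S of size 5, where X_S = 1 if the K_5 on S is monochromatic.
For a fixed S, the K_5 on S has C(5, 2) = 10 edges. P[all 10 edges red] = (1/2)^10, and likewise for blue, so P[monochromatic] = 2·(1/2)^10 = 2^{1 − 10} = 1/512.
By linearity: E[X] = C(37, 5) · 2^{1 − 10} = 435897 · 1/512 = 435897/512.
Numerically: E[X] ≈ 851.36133.

E[X] = C(37,5)·2^(1−C(5,2)) = 435897/512 ≈ 851.36133.


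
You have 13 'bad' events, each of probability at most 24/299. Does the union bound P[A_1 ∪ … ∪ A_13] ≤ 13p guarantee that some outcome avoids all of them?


Union bound: P[∪_{i=1}^{13} A_i] ≤ Σ_i P[A_i] ≤ 13·p = 13·(24/299) = 24/23.
Numerically: 24/23 ≈ 1.0434783.
Is 24/23 < 1? NO.
Since the bound 24/23 is ≥ 1, the union bound is uninformative here; it does NOT by itself certify existence.

13·p = 24/23 ≈ 1.0434783; existence NOT certified by the union bound.


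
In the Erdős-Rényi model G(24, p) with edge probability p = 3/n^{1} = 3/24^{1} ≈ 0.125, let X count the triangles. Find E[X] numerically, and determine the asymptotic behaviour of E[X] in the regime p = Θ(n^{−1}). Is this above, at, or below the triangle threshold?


Number of potential triangles: C(24, 3) = 2024.
Each occurs with probability p³ ≈ (0.125)³ ≈ 1.95312e-03.
By linearity: E[X] = C(24, 3)·p³ ≈ 2024 · 1.95312e-03 ≈ 3.953.
Here α = 1, so p = 3/n is exactly at the triangle threshold p ~ 1/n. Asymptotically E[X] → c³/6 = 3³/6 = 9/2 ≈ 4.500, a bounded constant. In this regime the triangle count is asymptotically Poisson(c³/6).

E[X] ≈ 3.953; in regime p = Θ(1/n^{1}) E[X] stays bounded (at the triangle threshold p ~ 1/n).


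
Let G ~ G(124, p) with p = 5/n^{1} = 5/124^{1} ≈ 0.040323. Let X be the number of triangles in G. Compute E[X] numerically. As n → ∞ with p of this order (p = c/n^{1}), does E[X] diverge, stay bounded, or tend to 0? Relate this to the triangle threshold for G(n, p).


Number of potential triangles: C(124, 3) = 310124.
Each occurs with probability p³ ≈ (0.040323)³ ≈ 6.5560908e-05.
By linearity: E[X] = C(124, 3)·p³ ≈ 310124 · 6.5560908e-05 ≈ 20.33201.
Here α = 1, so p = 5/n is exactly at the triangle threshold p ~ 1/n. Asymptotically E[X] → c³/6 = 5³/6 = 125/6 ≈ 20.83333, a bounded constant. In this regime the triangle count is asymptotically Poisson(c³/6).

E[X] ≈ 20.33201; in regime p = Θ(1/n^{1}) E[X] stays bounded (at the triangle threshold p ~ 1/n).


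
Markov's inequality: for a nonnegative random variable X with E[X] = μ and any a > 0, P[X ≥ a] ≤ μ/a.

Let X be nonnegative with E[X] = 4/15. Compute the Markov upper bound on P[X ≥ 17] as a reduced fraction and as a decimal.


μ = E[X] = 4/15, a = 17.
Markov: P[X ≥ 17] ≤ μ/a = (4/15)/17 = 4/255.
Numerically: ≈ 0.0157.
(Since a = 17 > μ = 0.2667, the bound 4/255 is < 1 and informative.)

P[X ≥ 17] ≤ 4/255 ≈ 0.0157.


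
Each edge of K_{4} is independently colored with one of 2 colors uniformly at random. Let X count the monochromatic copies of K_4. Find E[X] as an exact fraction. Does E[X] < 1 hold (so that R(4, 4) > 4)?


E[X] = C(4, 4) · 2^{1 − 6} = 1 · 2^{−5} = 1/32.
As a reduced fraction: E[X] = 1/32 ≈ 0.0312.
Is E[X] < 1? YES.
Since E[X] < 1, there exists a 2-coloring of K_{4} with no monochromatic K_4; hence R(4, 4) > 4.

E[X] = 1/32 ≈ 0.0312; E[X] < 1, so R(4, 4) > 4.


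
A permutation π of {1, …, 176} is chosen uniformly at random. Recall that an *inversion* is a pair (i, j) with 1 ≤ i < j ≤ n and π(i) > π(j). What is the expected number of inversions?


Write X = Σ X_I over the C(176, 2) = 15400 pairs i < j, with X_I the indicator of one inversion.
There are 15400 indicators.
For each fixed pair i < j, the values π(i) and π(j) are two distinct elements of {1, …, 176} in uniformly random order; by symmetry P[π(i) > π(j)] = 1/2.
By linearity: E[X] = 15400 · (1/2) = C(176, 2) · (1/2) = 15400/2 = 7700 ≈ 7700.0000.

E[X] = 7700 = 7700.0000.


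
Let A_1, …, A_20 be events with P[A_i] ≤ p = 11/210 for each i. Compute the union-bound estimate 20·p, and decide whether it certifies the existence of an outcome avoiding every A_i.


Union bound: P[∪_{i=1}^{20} A_i] ≤ Σ_i P[A_i] ≤ 20·p = 20·(11/210) = 22/21.
Numerically: 22/21 ≈ 1.0476.
Is 22/21 < 1? NO.
Since the bound 22/21 is ≥ 1, the union bound is uninformative here; it does NOT by itself certify existence.

20·p = 22/21 ≈ 1.0476; existence NOT certified by the union bound.


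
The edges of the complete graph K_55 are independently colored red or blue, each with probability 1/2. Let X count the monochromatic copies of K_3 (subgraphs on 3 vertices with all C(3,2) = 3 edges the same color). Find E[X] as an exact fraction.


Let X = Σ_S X_S over the C(55, 3) = 26235 subsets S of size 3, where X_S = 1 if the K_3 on S is monochromatic.
For a fixed S, the K_3 on S has C(3, 2) = 3 edges. P[all 3 edges red] = (1/2)^3, and likewise for blue, so P[monochromatic] = 2·(1/2)^3 = 2^{1 − 3} = 1/4.
By linearity of expectation: E[X] = C(55, 3) · 2^{1 − 3} = 26235 · 1/4 = 26235/4.
Numerically: E[X] ≈ 6558.750000.

E[X] = C(55,3)·2^(1−C(3,2)) = 26235/4 ≈ 6558.750000.


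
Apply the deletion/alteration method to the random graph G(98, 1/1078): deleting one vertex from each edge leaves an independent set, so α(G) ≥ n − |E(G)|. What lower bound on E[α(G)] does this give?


E[|E(G)|] = C(98, 2)·p = 4753 · (1/1078) = 97/22.
E[α(G)] ≥ n − E[|E(G)|] = 98 − 97/22 = 2059/22.
Numerically: ≈ 93.590909.
(This is only a lower bound; the true E[α(G)] may be larger.)

E[α(G)] ≥ 2059/22 ≈ 93.590909.


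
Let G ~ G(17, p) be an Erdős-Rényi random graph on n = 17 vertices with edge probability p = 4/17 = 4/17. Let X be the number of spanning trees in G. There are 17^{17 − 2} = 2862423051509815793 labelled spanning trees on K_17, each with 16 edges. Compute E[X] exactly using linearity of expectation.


K_17 has 17^{17 − 2} = 2862423051509815793 labelled spanning trees.
For each such spanning tree H, let X_H = 1 if all 16 edges of H are present in G. Then P[X_H = 1] = p^{16} = (4/17)^{16} = 4294967296/48661191875666868481.
By linearity of expectation: E[X] = Σ_H E[X_H] = 2862423051509815793 · p^{16} = 2862423051509815793 · 4294967296/48661191875666868481 = 4294967296/17.
Numerically: E[X] ≈ 2.526e+08.

E[X] = 2862423051509815793 · (4/17)^{16} = 4294967296/17 ≈ 2.526e+08.


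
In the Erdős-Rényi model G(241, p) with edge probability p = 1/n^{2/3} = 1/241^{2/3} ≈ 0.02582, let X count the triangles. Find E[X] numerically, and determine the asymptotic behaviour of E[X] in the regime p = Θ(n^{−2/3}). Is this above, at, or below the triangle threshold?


Number of potential triangles: C(241, 3) = 2303960.
Each occurs with probability p³ ≈ (0.02582)³ ≈ 1.721733e-05.
By linearity: E[X] = C(241, 3)·p³ ≈ 2303960 · 1.721733e-05 ≈ 39.6680.
Since α = 2/3 < 1, p = c/n^{2/3} ≫ 1/n is above the triangle threshold p ~ 1/n. Asymptotically E[X] ~ (c³/6)·n^{3(1−α)} = (1³/6)·n^{1} → ∞; triangles are abundant w.h.p.

E[X] ≈ 39.6680; in regime p = Θ(1/n^{2/3}) E[X] diverges (above the triangle threshold p ~ 1/n).


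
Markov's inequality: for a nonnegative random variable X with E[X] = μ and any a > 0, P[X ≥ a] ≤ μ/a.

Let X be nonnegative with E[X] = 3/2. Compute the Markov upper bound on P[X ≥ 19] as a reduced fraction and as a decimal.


μ = E[X] = 3/2, a = 19.
Markov: P[X ≥ 19] ≤ μ/a = (3/2)/19 = 3/38.
Numerically: ≈ 0.078947.
(Since a = 19 > μ = 1.500000, the bound 3/38 is < 1 and informative.)

P[X ≥ 19] ≤ 3/38 ≈ 0.078947.


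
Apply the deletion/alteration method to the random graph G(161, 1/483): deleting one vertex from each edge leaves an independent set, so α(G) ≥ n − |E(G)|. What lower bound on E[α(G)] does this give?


E[|E(G)|] = C(161, 2)·p = 12880 · (1/483) = 80/3.
E[α(G)] ≥ n − E[|E(G)|] = 161 − 80/3 = 403/3.
Numerically: ≈ 134.3333.
(This is only a lower bound; the true E[α(G)] may be larger.)

E[α(G)] ≥ 403/3 ≈ 134.3333.


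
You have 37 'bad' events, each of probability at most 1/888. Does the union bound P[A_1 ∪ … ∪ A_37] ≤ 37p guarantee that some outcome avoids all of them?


Union bound: P[∪_{i=1}^{37} A_i] ≤ Σ_i P[A_i] ≤ 37·p = 37·(1/888) = 1/24.
Numerically: 1/24 ≈ 0.042.
Is 1/24 < 1? YES.
Since P[∪ A_i] ≤ 1/24 < 1, the complement has P[∩ A_i^c] ≥ 1 − 1/24 = 23/24 > 0, so some outcome avoids every A_i.

37·p = 1/24 ≈ 0.042; existence CERTIFIED by the union bound.


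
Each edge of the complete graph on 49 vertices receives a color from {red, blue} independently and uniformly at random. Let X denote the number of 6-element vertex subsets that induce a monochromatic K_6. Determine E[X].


Let X = Σ_S X_S over the C(49, 6) = 13983816 subsets S of size 6, where X_S = 1 if the K_6 on S is monochromatic.
For a fixed S, the K_6 on S has C(6, 2) = 15 edges. P[all 15 edges red] = (1/2)^15, and likewise for blue, so P[monochromatic] = 2·(1/2)^15 = 2^{1 − 15} = 1/16384.
By linearity of expectation: E[X] = C(49, 6) · 2^{1 − 15} = 13983816 · 1/16384 = 1747977/2048.
Numerically: E[X] ≈ 853.504.

E[X] = C(49,6)·2^(1−C(6,2)) = 1747977/2048 ≈ 853.504.


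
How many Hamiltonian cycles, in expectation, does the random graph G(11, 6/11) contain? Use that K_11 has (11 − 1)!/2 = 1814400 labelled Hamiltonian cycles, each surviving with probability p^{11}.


K_11 has (11 − 1)!/2 = 1814400 labelled Hamiltonian cycles.
For each such Hamiltonian cycle H, let X_H = 1 if all 11 edges of H are present in G. Then P[X_H = 1] = p^{11} = (6/11)^{11} = 362797056/285311670611.
By linearity of expectation: E[X] = Σ_H E[X_H] = 1814400 · p^{11} = 1814400 · 362797056/285311670611 = 658258978406400/285311670611.
Numerically: E[X] ≈ 2.31e+03.

E[X] = 1814400 · (6/11)^{11} = 658258978406400/285311670611 ≈ 2.31e+03.


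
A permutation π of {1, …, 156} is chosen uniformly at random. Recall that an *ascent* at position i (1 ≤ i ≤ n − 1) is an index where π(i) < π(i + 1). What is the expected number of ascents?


Write X = Σ X_I over i = 1, …, 155, with X_I the indicator of one ascent.
There are 155 indicators.
For each fixed i, the pair (π(i), π(i+1)) is a uniformly random ordered pair of distinct values from {1, …, 156}; by symmetry P[π(i) < π(i+1)] = 1/2.
By linearity: E[X] = 155 · (1/2) = (156 − 1) · (1/2) = 155/2 ≈ 77.50000.

E[X] = 155/2 = 77.50000.


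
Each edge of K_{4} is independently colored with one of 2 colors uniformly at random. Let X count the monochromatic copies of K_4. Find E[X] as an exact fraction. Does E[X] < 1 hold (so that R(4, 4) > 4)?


E[X] = C(4, 4) · 2^{1 − 6} = 1 · 2^{−5} = 1/32.
As a reduced fraction: E[X] = 1/32 ≈ 0.031250.
Is E[X] < 1? YES.
Since E[X] < 1, there exists a 2-coloring of K_{4} with no monochromatic K_4; hence R(4, 4) > 4.

E[X] = 1/32 ≈ 0.031250; E[X] < 1, so R(4, 4) > 4.


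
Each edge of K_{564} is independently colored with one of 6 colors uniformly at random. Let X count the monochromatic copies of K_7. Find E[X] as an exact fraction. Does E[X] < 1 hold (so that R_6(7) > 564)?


E[X] = C(564, 7) · 6^{1 − 21} = 3469685994423792 · 6^{−20} = 3469685994423792/3656158440062976.
As a reduced fraction: E[X] = 24095041627943/25389989167104 ≈ 0.948998.
Is E[X] < 1? YES.
Since E[X] < 1, there exists a 6-coloring of K_{564} with no monochromatic K_7; hence R_6(7) > 564.

E[X] = 24095041627943/25389989167104 ≈ 0.948998; E[X] < 1, so R_6(7) > 564.


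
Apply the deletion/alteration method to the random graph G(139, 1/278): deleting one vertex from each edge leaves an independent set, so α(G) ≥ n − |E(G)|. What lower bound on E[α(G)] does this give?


E[|E(G)|] = C(139, 2)·p = 9591 · (1/278) = 69/2.
E[α(G)] ≥ n − E[|E(G)|] = 139 − 69/2 = 209/2.
Numerically: ≈ 104.5000.
(This is only a lower bound; the true E[α(G)] may be larger.)

E[α(G)] ≥ 209/2 ≈ 104.5000.


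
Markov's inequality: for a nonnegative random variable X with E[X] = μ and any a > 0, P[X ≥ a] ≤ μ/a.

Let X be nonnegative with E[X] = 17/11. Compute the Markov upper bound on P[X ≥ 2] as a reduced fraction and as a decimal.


μ = E[X] = 17/11, a = 2.
Markov: P[X ≥ 2] ≤ μ/a = (17/11)/2 = 17/22.
Numerically: ≈ 0.7727.
(Since a = 2 > μ = 1.5455, the bound 17/22 is < 1 and informative.)

P[X ≥ 2] ≤ 17/22 ≈ 0.7727.


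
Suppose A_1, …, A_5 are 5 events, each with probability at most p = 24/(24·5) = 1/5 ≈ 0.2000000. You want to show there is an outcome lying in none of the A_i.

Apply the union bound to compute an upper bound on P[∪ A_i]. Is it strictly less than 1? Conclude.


Union bound: P[∪_{i=1}^{5} A_i] ≤ Σ_i P[A_i] ≤ 5·p = 5·(1/5) = 1.
Numerically: 1 ≈ 1.0000000.
Is 1 < 1? NO.
Since the bound 1 is ≥ 1, the union bound is uninformative here; it does NOT by itself certify existence.

5·p = 1 ≈ 1.0000000; existence NOT certified by the union bound.


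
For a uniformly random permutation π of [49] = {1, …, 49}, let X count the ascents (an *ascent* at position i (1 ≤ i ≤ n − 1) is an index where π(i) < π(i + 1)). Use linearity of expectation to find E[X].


Write X = Σ X_I over i = 1, …, 48, with X_I the indicator of one ascent.
There are 48 indicators.
For each fixed i, the pair (π(i), π(i+1)) is a uniformly random ordered pair of distinct values from {1, …, 49}; by symmetry P[π(i) < π(i+1)] = 1/2.
By linearity: E[X] = 48 · (1/2) = (49 − 1) · (1/2) = 24 ≈ 24.000.

E[X] = 24 = 24.000.


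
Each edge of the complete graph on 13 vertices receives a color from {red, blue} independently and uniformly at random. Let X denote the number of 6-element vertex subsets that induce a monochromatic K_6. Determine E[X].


Let X = Σ_S X_S over the C(13, 6) = 1716 subsets S of size 6, where X_S = 1 if the K_6 on S is monochromatic.
For a fixed S, the K_6 on S has C(6, 2) = 15 edges. P[all 15 edges red] = (1/2)^15, and likewise for blue, so P[monochromatic] = 2·(1/2)^15 = 2^{1 − 15} = 1/16384.
By linearity of expectation: E[X] = C(13, 6) · 2^{1 − 15} = 1716 · 1/16384 = 429/4096.
Numerically: E[X] ≈ 0.104736.

E[X] = C(13,6)·2^(1−C(6,2)) = 429/4096 ≈ 0.104736.


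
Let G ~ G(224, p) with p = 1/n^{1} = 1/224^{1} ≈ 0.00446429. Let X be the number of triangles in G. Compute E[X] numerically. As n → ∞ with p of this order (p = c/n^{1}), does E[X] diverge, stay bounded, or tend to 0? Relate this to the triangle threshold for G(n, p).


Number of potential triangles: C(224, 3) = 1848224.
Each occurs with probability p³ ≈ (0.00446429)³ ≈ 8.89725310e-08.
By linearity: E[X] = C(224, 3)·p³ ≈ 1848224 · 8.89725310e-08 ≈ 0.164441.
Here α = 1, so p = 1/n is exactly at the triangle threshold p ~ 1/n. Asymptotically E[X] → c³/6 = 1³/6 = 1/6 ≈ 0.166667, a bounded constant. In this regime the triangle count is asymptotically Poisson(c³/6).

E[X] ≈ 0.164441; in regime p = Θ(1/n^{1}) E[X] stays bounded (at the triangle threshold p ~ 1/n).


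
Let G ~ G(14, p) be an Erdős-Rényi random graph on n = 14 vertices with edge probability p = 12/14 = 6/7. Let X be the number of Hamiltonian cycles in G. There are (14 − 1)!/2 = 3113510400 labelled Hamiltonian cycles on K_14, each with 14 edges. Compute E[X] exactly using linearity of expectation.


K_14 has (14 − 1)!/2 = 3113510400 labelled Hamiltonian cycles.
For each such Hamiltonian cycle H, let X_H = 1 if all 14 edges of H are present in G. Then P[X_H = 1] = p^{14} = (6/7)^{14} = 78364164096/678223072849.
Summing the indicators: E[X] = Σ_H E[X_H] = 3113510400 · p^{14} = 3113510400 · 78364164096/678223072849 = 34855377128600371200/96889010407.
Numerically: E[X] ≈ 3.59745e+08.

E[X] = 3113510400 · (6/7)^{14} = 34855377128600371200/96889010407 ≈ 3.59745e+08.


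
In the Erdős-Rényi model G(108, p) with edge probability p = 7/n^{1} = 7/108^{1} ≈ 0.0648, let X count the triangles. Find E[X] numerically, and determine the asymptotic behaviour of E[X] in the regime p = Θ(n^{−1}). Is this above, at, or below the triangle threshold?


Number of potential triangles: C(108, 3) = 204156.
Each occurs with probability p³ ≈ (0.0648)³ ≈ 2.72284e-04.
By linearity: E[X] = C(108, 3)·p³ ≈ 204156 · 2.72284e-04 ≈ 55.589.
Here α = 1, so p = 7/n is exactly at the triangle threshold p ~ 1/n. Asymptotically E[X] → c³/6 = 7³/6 = 343/6 ≈ 57.167, a bounded constant. In this regime the triangle count is asymptotically Poisson(c³/6).

E[X] ≈ 55.589; in regime p = Θ(1/n^{1}) E[X] stays bounded (at the triangle threshold p ~ 1/n).


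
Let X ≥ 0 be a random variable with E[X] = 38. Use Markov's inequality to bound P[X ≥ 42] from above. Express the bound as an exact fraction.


μ = E[X] = 38, a = 42.
Markov: P[X ≥ 42] ≤ μ/a = (38)/42 = 19/21.
Numerically: ≈ 0.90476.
(Since a = 42 > μ = 38.00000, the bound 19/21 is < 1 and informative.)

P[X ≥ 42] ≤ 19/21 ≈ 0.90476.


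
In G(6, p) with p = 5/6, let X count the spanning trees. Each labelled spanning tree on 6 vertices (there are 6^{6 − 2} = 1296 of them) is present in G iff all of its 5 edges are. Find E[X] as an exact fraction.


K_6 has 6^{6 − 2} = 1296 labelled spanning trees.
For each such spanning tree H, let X_H = 1 if all 5 edges of H are present in G. Then P[X_H = 1] = p^{5} = (5/6)^{5} = 3125/7776.
Summing the indicators: E[X] = Σ_H E[X_H] = 1296 · p^{5} = 1296 · 3125/7776 = 3125/6.
Numerically: E[X] ≈ 520.833.

E[X] = 1296 · (5/6)^{5} = 3125/6 ≈ 520.833.


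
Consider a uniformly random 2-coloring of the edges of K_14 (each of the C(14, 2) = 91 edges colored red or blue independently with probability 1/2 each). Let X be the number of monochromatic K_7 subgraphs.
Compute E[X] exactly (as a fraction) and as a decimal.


Let X = Σ_S X_S over the C(14, 7) = 3432 subsets S of size 7, where X_S = 1 if the K_7 on S is monochromatic.
For a fixed S, the K_7 on S has C(7, 2) = 21 edges. P[all 21 edges red] = (1/2)^21, and likewise for blue, so P[monochromatic] = 2·(1/2)^21 = 2^{1 − 21} = 1/1048576.
By linearity: E[X] = C(14, 7) · 2^{1 − 21} = 3432 · 1/1048576 = 429/131072.
Numerically: E[X] ≈ 0.003273.

E[X] = C(14,7)·2^(1−C(7,2)) = 429/131072 ≈ 0.003273.


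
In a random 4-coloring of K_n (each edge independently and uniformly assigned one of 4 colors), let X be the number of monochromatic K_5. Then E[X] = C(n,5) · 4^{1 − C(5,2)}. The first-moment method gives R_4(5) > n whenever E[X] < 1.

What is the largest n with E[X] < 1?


We need C(n, 5) · 4^{1 − 10} < 1, i.e. C(n, 5) < 4^{10 − 1} = 262144.
Check values of n near the boundary:
  n = 30: C(30, 5) = 142506; 142506 < 262144? YES
  n = 31: C(31, 5) = 169911; 169911 < 262144? YES
  n = 32: C(32, 5) = 201376; 201376 < 262144? YES
  n = 33: C(33, 5) = 237336; 237336 < 262144? YES
  n = 34: C(34, 5) = 278256; 278256 < 262144? NO
  n = 35: C(35, 5) = 324632; 324632 < 262144? NO
  n = 36: C(36, 5) = 376992; 376992 < 262144? NO
The largest n with C(n, 5) < 262144 is n = 33 (where E[X] = 29667/32768 ≈ 0.9053650). Hence R_4(5) > 33, i.e. R_4(5) ≥ 34.

Largest n = 33; hence R_4(5) > 33.


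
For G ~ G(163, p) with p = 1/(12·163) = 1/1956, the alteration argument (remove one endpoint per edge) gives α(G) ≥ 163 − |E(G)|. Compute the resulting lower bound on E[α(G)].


E[|E(G)|] = C(163, 2)·p = 13203 · (1/1956) = 27/4.
E[α(G)] ≥ n − E[|E(G)|] = 163 − 27/4 = 625/4.
Numerically: ≈ 156.250000.
(This is only a lower bound; the true E[α(G)] may be larger.)

E[α(G)] ≥ 625/4 ≈ 156.250000.


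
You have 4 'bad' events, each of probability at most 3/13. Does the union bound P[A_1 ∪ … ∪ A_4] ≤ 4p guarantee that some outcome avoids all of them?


Union bound: P[∪_{i=1}^{4} A_i] ≤ Σ_i P[A_i] ≤ 4·p = 4·(3/13) = 12/13.
Numerically: 12/13 ≈ 0.923077.
Is 12/13 < 1? YES.
Since P[∪ A_i] ≤ 12/13 < 1, the complement has P[∩ A_i^c] ≥ 1 − 12/13 = 1/13 > 0, so some outcome avoids every A_i.

4·p = 12/13 ≈ 0.923077; existence CERTIFIED by the union bound.


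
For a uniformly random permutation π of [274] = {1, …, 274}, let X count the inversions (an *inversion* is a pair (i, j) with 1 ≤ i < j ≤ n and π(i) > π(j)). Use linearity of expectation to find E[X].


Write X = Σ X_I over the C(274, 2) = 37401 pairs i < j, with X_I the indicator of one inversion.
There are 37401 indicators.
For each fixed pair i < j, the values π(i) and π(j) are two distinct elements of {1, …, 274} in uniformly random order; by symmetry P[π(i) > π(j)] = 1/2.
By linearity: E[X] = 37401 · (1/2) = C(274, 2) · (1/2) = 37401/2 = 37401/2 ≈ 18700.50000.

E[X] = 37401/2 = 18700.50000.


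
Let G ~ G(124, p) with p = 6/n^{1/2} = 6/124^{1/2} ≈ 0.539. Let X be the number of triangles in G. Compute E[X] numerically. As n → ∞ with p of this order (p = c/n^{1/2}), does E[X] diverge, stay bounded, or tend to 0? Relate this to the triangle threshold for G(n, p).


Number of potential triangles: C(124, 3) = 310124.
Each occurs with probability p³ ≈ (0.539)³ ≈ 1.56430e-01.
By linearity: E[X] = C(124, 3)·p³ ≈ 310124 · 1.56430e-01 ≈ 48512.829.
Since α = 1/2 < 1, p = c/n^{1/2} ≫ 1/n is above the triangle threshold p ~ 1/n. Asymptotically E[X] ~ (c³/6)·n^{3(1−α)} = (6³/6)·n^{1.5} → ∞; triangles are abundant w.h.p.

E[X] ≈ 48512.829; in regime p = Θ(1/n^{1/2}) E[X] diverges (above the triangle threshold p ~ 1/n).


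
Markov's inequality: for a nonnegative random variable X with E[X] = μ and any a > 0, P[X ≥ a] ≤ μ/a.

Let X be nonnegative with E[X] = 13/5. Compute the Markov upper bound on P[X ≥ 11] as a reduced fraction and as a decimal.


μ = E[X] = 13/5, a = 11.
Markov: P[X ≥ 11] ≤ μ/a = (13/5)/11 = 13/55.
Numerically: ≈ 0.23636.
(Since a = 11 > μ = 2.60000, the bound 13/55 is < 1 and informative.)

P[X ≥ 11] ≤ 13/55 ≈ 0.23636.


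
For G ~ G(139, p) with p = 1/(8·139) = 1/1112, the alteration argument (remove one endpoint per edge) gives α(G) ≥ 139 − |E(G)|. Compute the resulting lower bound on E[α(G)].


E[|E(G)|] = C(139, 2)·p = 9591 · (1/1112) = 69/8.
E[α(G)] ≥ n − E[|E(G)|] = 139 − 69/8 = 1043/8.
Numerically: ≈ 130.37500.
(This is only a lower bound; the true E[α(G)] may be larger.)

E[α(G)] ≥ 1043/8 ≈ 130.37500.


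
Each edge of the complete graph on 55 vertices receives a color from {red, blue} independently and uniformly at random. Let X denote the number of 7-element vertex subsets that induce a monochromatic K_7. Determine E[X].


Let X = Σ_S X_S over the C(55, 7) = 202927725 subsets S of size 7, where X_S = 1 if the K_7 on S is monochromatic.
For a fixed S, the K_7 on S has C(7, 2) = 21 edges. P[all 21 edges red] = (1/2)^21, and likewise for blue, so P[monochromatic] = 2·(1/2)^21 = 2^{1 − 21} = 1/1048576.
By linearity of expectation: E[X] = C(55, 7) · 2^{1 − 21} = 202927725 · 1/1048576 = 202927725/1048576.
Numerically: E[X] ≈ 193.526959.

E[X] = C(55,7)·2^(1−C(7,2)) = 202927725/1048576 ≈ 193.526959.


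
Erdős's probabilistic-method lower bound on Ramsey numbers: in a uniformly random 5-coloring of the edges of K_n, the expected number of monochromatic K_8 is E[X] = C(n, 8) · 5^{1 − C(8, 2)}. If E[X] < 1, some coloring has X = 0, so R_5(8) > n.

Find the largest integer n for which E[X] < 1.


We need C(n, 8) · 5^{1 − 28} < 1, i.e. C(n, 8) < 5^{28 − 1} = 7450580596923828125.
Check values of n near the boundary:
  n = 859: C(859, 8) = 7115855595170747139; 7115855595170747139 < 7450580596923828125? YES
  n = 860: C(860, 8) = 7182671140665308145; 7182671140665308145 < 7450580596923828125? YES
  n = 861: C(861, 8) = 7250034996615275865; 7250034996615275865 < 7450580596923828125? YES
  n = 862: C(862, 8) = 7317951015318931845; 7317951015318931845 < 7450580596923828125? YES
  n = 863: C(863, 8) = 7386423071602617757; 7386423071602617757 < 7450580596923828125? YES
  n = 864: C(864, 8) = 7455455062926006708; 7455455062926006708 < 7450580596923828125? NO
The largest n with C(n, 8) < 7450580596923828125 is n = 863 (where E[X] = 7386423071602617757/7450580596923828125 ≈ 0.991389). Hence R_5(8) > 863, i.e. R_5(8) ≥ 864.

Largest n = 863; hence R_5(8) > 863.


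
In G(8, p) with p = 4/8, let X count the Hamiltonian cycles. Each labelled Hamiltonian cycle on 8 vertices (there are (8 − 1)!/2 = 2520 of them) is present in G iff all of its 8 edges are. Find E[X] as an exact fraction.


K_8 has (8 − 1)!/2 = 2520 labelled Hamiltonian cycles.
For each such Hamiltonian cycle H, let X_H = 1 if all 8 edges of H are present in G. Then P[X_H = 1] = p^{8} = (1/2)^{8} = 1/256.
Summing the indicators: E[X] = Σ_H E[X_H] = 2520 · p^{8} = 2520 · 1/256 = 315/32.
Numerically: E[X] ≈ 9.84.

E[X] = 2520 · (1/2)^{8} = 315/32 ≈ 9.84.


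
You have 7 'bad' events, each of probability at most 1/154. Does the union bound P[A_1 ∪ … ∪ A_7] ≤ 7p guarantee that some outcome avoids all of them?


Union bound: P[∪_{i=1}^{7} A_i] ≤ Σ_i P[A_i] ≤ 7·p = 7·(1/154) = 1/22.
Numerically: 1/22 ≈ 0.0454545.
Is 1/22 < 1? YES.
Since P[∪ A_i] ≤ 1/22 < 1, the complement has P[∩ A_i^c] ≥ 1 − 1/22 = 21/22 > 0, so some outcome avoids every A_i.

7·p = 1/22 ≈ 0.0454545; existence CERTIFIED by the union bound.


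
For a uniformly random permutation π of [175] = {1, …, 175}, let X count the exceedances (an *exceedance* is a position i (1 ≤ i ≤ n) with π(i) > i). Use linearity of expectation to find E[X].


Write X = Σ_{i=1}^{175} X_i, where X_i = 1_{π(i) > i}.
For each fixed i, π(i) is uniform over {1, …, 175} (marginal of a uniform permutation), so P[π(i) > i] = (n − i)/n. Summing: Σ_{i=1}^{175} (n − i)/n = (0 + 1 + … + 174)/175 = 175(175 − 1)/(2·175) = (175 − 1)/2.
Hence E[X] = Σ_{i=1}^{175} (175 − i)/175 = 87 ≈ 87.00000.

E[X] = 87 = 87.00000.


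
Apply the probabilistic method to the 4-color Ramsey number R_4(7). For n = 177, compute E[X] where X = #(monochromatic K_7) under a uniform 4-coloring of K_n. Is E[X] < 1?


E[X] = C(177, 7) · 4^{1 − 21} = 957664425960 · 4^{−20} = 957664425960/1099511627776.
As a reduced fraction: E[X] = 119708053245/137438953472 ≈ 0.87099.
Is E[X] < 1? YES.
Since E[X] < 1, there exists a 4-coloring of K_{177} with no monochromatic K_7; hence R_4(7) > 177.

E[X] = 119708053245/137438953472 ≈ 0.87099; E[X] < 1, so R_4(7) > 177.


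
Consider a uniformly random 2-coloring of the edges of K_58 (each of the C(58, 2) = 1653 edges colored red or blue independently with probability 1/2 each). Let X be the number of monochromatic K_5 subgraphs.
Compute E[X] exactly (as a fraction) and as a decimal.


Let X = Σ_S X_S over the C(58, 5) = 4582116 subsets S of size 5, where X_S = 1 if the K_5 on S is monochromatic.
For a fixed S, the K_5 on S has C(5, 2) = 10 edges. P[all 10 edges red] = (1/2)^10, and likewise for blue, so P[monochromatic] = 2·(1/2)^10 = 2^{1 − 10} = 1/512.
By linearity: E[X] = C(58, 5) · 2^{1 − 10} = 4582116 · 1/512 = 1145529/128.
Numerically: E[X] ≈ 8949.44531.

E[X] = C(58,5)·2^(1−C(5,2)) = 1145529/128 ≈ 8949.44531.


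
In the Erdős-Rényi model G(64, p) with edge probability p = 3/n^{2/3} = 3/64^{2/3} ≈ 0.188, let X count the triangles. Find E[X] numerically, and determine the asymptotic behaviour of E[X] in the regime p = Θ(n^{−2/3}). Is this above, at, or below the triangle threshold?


Number of potential triangles: C(64, 3) = 41664.
Each occurs with probability p³ ≈ (0.188)³ ≈ 6.59180e-03.
By linearity: E[X] = C(64, 3)·p³ ≈ 41664 · 6.59180e-03 ≈ 274.641.
Since α = 2/3 < 1, p = c/n^{2/3} ≫ 1/n is above the triangle threshold p ~ 1/n. Asymptotically E[X] ~ (c³/6)·n^{3(1−α)} = (3³/6)·n^{1} → ∞; triangles are abundant w.h.p.

E[X] ≈ 274.641; in regime p = Θ(1/n^{2/3}) E[X] diverges (above the triangle threshold p ~ 1/n).


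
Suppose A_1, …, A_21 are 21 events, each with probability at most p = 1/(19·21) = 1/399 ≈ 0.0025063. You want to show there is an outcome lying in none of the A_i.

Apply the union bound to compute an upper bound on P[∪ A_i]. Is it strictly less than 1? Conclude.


Union bound: P[∪_{i=1}^{21} A_i] ≤ Σ_i P[A_i] ≤ 21·p = 21·(1/399) = 1/19.
Numerically: 1/19 ≈ 0.0526316.
Is 1/19 < 1? YES.
Since P[∪ A_i] ≤ 1/19 < 1, the complement has P[∩ A_i^c] ≥ 1 − 1/19 = 18/19 > 0, so some outcome avoids every A_i.

21·p = 1/19 ≈ 0.0526316; existence CERTIFIED by the union bound.


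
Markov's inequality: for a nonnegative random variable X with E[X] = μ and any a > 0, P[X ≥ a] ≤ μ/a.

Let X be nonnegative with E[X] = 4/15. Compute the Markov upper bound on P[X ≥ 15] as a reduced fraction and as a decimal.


μ = E[X] = 4/15, a = 15.
Markov: P[X ≥ 15] ≤ μ/a = (4/15)/15 = 4/225.
Numerically: ≈ 0.018.
(Since a = 15 > μ = 0.267, the bound 4/225 is < 1 and informative.)

P[X ≥ 15] ≤ 4/225 ≈ 0.018.


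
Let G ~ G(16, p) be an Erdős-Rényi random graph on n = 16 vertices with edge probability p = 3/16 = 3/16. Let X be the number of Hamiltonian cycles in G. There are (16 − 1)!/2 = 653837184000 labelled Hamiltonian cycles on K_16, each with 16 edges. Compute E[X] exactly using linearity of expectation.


K_16 has (16 − 1)!/2 = 653837184000 labelled Hamiltonian cycles.
For each such Hamiltonian cycle H, let X_H = 1 if all 16 edges of H are present in G. Then P[X_H = 1] = p^{16} = (3/16)^{16} = 43046721/18446744073709551616.
Summing the indicators: E[X] = Σ_H E[X_H] = 653837184000 · p^{16} = 653837184000 · 43046721/18446744073709551616 = 27485885585032875/18014398509481984.
Numerically: E[X] ≈ 1.53.

E[X] = 653837184000 · (3/16)^{16} = 27485885585032875/18014398509481984 ≈ 1.53.


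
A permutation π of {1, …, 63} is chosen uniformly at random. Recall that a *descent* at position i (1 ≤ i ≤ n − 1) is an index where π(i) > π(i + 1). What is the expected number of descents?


Write X = Σ X_I over i = 1, …, 62, with X_I the indicator of one descent.
There are 62 indicators.
For each fixed i, the pair (π(i), π(i+1)) is a uniformly random ordered pair of distinct values from {1, …, 63}; by symmetry P[π(i) > π(i+1)] = 1/2.
By linearity: E[X] = 62 · (1/2) = (63 − 1) · (1/2) = 31 ≈ 31.0000.

E[X] = 31 = 31.0000.
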